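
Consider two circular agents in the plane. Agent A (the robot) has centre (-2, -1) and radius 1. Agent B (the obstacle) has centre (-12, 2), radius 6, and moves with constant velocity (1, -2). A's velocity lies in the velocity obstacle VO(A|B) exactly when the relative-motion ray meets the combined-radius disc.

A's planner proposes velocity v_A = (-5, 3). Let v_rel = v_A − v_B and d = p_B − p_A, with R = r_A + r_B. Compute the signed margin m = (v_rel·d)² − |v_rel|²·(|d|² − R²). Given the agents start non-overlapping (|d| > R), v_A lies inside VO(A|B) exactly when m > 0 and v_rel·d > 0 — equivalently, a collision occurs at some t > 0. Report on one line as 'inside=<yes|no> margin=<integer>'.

d = (-10, 3),  |d|² = 109;  R = 1+6 = 7,  c = 109−7² = 60
v_rel = (-6, 5),  |v_rel|² = 61;  v_rel·d = (-6)·(-10) + (5)·(3) = 75
61·t² − 150·t + 60 = 0  ⇒  m = 75² − 61·60 = 1965
m = 1965 > 0,  v_rel·d = 75 > 0  ⇒  inside

inside=yes margin=1965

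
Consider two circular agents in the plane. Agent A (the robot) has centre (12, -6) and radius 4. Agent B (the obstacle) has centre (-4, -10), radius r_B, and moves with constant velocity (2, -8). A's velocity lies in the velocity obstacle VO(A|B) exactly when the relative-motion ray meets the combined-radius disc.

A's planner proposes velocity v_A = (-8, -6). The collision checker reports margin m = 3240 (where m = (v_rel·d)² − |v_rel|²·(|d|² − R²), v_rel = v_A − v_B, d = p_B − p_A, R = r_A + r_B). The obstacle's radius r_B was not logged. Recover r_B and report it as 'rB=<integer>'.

m = 3240
d = (-16, -4);  v_rel = (-10, 2),  |v_rel|² = 104
v_rel×d = (-10)·(-4) − (2)·(-16) = 72
since m = R²·104 − 72²:  R² = (5184 + 3240) / 104 = 81
R = √81 = 9  ⇒  r_B = 9 − 4 = 5

rB=5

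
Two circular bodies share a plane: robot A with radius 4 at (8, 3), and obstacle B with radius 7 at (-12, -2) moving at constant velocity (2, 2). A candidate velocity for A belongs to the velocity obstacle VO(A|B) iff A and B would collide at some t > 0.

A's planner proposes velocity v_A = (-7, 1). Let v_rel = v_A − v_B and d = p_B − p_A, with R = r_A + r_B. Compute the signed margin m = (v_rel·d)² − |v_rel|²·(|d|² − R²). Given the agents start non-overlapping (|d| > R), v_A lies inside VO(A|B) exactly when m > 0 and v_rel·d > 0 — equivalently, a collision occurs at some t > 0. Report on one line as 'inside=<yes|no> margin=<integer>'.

d = (-20, -5),  |d|² = 425;  R = 4+7 = 11,  c = 425−11² = 304
v_rel = (-9, -1),  |v_rel|² = 82;  v_rel·d = (-9)·(-20) + (-1)·(-5) = 185
82·t² − 370·t + 304 = 0  ⇒  m = 185² − 82·304 = 9297
m = 9297 > 0,  v_rel·d = 185 > 0  ⇒  inside

inside=yes margin=9297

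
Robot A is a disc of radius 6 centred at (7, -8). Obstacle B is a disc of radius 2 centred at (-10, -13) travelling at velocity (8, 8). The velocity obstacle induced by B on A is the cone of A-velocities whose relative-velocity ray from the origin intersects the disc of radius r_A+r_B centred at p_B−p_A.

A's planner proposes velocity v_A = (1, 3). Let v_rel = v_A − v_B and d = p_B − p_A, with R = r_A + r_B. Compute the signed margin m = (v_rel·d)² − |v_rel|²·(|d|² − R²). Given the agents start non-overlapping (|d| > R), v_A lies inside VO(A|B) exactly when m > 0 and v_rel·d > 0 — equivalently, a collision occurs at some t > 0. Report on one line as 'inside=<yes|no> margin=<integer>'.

d = (-17, -5),  |d|² = 314;  R = 6+2 = 8,  c = 314−8² = 250
v_rel = (-7, -5),  |v_rel|² = 74;  v_rel·d = (-7)·(-17) + (-5)·(-5) = 144
74·t² − 288·t + 250 = 0  ⇒  m = 144² − 74·250 = 2236
m = 2236 > 0,  v_rel·d = 144 > 0  ⇒  inside

inside=yes margin=2236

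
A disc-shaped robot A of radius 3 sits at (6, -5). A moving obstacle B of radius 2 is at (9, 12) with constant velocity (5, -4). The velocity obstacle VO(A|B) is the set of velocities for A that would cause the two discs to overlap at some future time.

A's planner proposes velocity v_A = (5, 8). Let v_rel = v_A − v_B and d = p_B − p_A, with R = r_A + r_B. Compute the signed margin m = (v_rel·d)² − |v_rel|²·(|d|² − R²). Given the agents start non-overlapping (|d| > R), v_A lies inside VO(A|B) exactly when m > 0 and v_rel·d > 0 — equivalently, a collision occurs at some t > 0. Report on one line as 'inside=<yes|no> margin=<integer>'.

d = (3, 17),  |d|² = 298;  R = 3+2 = 5,  c = 298−5² = 273
v_rel = (0, 12),  |v_rel|² = 144;  v_rel·d = (0)·(3) + (12)·(17) = 204
144·t² − 408·t + 273 = 0  ⇒  m = 204² − 144·273 = 2304
m = 2304 > 0,  v_rel·d = 204 > 0  ⇒  inside

inside=yes margin=2304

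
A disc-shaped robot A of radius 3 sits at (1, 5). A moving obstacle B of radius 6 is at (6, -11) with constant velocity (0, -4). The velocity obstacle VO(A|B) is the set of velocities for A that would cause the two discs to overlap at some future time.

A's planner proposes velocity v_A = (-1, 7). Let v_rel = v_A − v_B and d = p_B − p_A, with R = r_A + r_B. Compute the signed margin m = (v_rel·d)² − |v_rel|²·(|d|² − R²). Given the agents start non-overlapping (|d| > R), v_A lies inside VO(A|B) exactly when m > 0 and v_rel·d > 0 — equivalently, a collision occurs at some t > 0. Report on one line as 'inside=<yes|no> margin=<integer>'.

d = (5, -16),  |d|² = 281;  R = 3+6 = 9,  c = 281−9² = 200
v_rel = (-1, 11),  |v_rel|² = 122;  v_rel·d = (-1)·(5) + (11)·(-16) = -181
122·t² + 362·t + 200 = 0  ⇒  m = (-181)² − 122·200 = 8361
m = 8361 > 0,  v_rel·d = -181 < 0  ⇒  outside

inside=no margin=8361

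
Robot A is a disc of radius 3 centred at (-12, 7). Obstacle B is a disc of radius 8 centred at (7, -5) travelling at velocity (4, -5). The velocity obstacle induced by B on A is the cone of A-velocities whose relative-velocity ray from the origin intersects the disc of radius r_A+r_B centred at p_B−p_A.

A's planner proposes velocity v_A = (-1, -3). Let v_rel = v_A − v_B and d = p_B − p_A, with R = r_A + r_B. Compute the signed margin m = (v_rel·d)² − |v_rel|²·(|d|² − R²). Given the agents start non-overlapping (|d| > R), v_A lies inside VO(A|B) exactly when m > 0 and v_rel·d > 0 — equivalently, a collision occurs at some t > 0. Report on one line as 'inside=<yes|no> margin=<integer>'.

d = (19, -12),  |d|² = 505;  R = 3+8 = 11,  c = 505−11² = 384
v_rel = (-5, 2),  |v_rel|² = 29;  v_rel·d = (-5)·(19) + (2)·(-12) = -119
29·t² + 238·t + 384 = 0  ⇒  m = (-119)² − 29·384 = 3025
m = 3025 > 0,  v_rel·d = -119 < 0  ⇒  outside

inside=no margin=3025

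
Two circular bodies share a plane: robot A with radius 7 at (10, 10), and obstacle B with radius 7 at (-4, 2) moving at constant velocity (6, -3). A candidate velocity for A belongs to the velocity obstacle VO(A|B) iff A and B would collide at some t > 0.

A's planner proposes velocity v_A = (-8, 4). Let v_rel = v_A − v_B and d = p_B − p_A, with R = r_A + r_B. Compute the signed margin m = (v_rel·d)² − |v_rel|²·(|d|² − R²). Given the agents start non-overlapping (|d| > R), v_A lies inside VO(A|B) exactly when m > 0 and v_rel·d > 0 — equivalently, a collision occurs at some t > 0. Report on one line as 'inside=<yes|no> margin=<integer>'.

d = (-14, -8),  |d|² = 260;  R = 7+7 = 14,  c = 260−14² = 64
v_rel = (-14, 7),  |v_rel|² = 245;  v_rel·d = (-14)·(-14) + (7)·(-8) = 140
245·t² − 280·t + 64 = 0  ⇒  m = 140² − 245·64 = 3920
m = 3920 > 0,  v_rel·d = 140 > 0  ⇒  inside

inside=yes margin=3920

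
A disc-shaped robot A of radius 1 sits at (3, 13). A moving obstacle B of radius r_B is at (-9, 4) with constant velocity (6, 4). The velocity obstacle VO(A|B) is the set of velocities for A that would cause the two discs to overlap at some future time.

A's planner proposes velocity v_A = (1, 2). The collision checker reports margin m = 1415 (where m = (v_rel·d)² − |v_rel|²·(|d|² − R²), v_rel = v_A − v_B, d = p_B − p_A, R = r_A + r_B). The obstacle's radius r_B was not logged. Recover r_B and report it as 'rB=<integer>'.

m = 1415
d = (-12, -9);  v_rel = (-5, -2),  |v_rel|² = 29
v_rel×d = (-5)·(-9) − (-2)·(-12) = 21
since m = R²·29 − 21²:  R² = (441 + 1415) / 29 = 64
R = √64 = 8  ⇒  r_B = 8 − 1 = 7

rB=7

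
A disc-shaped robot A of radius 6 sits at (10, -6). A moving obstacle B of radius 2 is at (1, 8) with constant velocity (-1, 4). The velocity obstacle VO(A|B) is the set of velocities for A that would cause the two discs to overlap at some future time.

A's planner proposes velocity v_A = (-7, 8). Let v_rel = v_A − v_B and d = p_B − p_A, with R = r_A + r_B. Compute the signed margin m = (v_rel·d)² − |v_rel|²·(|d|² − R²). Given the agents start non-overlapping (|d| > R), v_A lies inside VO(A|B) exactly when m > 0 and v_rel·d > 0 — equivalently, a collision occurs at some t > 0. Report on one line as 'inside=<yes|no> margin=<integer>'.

d = (-9, 14),  |d|² = 277;  R = 6+2 = 8,  c = 277−8² = 213
v_rel = (-6, 4),  |v_rel|² = 52;  v_rel·d = (-6)·(-9) + (4)·(14) = 110
52·t² − 220·t + 213 = 0  ⇒  m = 110² − 52·213 = 1024
m = 1024 > 0,  v_rel·d = 110 > 0  ⇒  inside

inside=yes margin=1024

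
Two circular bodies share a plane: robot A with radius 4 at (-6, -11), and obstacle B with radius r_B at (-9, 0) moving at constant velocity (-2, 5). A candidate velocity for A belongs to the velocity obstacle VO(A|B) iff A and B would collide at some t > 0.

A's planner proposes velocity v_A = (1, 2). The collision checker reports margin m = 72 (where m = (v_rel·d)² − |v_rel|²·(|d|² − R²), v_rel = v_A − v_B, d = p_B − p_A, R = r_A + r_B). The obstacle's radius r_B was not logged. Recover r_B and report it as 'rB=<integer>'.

m = 72
d = (-3, 11);  v_rel = (3, -3),  |v_rel|² = 18
v_rel×d = (3)·(11) − (-3)·(-3) = 24
since m = R²·18 − 24²:  R² = (576 + 72) / 18 = 36
R = √36 = 6  ⇒  r_B = 6 − 4 = 2

rB=2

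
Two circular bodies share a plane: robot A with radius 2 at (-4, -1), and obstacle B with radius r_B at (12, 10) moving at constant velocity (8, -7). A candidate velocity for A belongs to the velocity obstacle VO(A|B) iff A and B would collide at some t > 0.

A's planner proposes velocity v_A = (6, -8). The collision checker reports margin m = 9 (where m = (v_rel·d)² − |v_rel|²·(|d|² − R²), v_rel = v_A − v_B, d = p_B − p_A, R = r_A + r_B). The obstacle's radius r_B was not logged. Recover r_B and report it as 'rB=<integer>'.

m = 9
d = (16, 11);  v_rel = (-2, -1),  |v_rel|² = 5
v_rel×d = (-2)·(11) − (-1)·(16) = -6
since m = R²·5 − (-6)²:  R² = (36 + 9) / 5 = 9
R = √9 = 3  ⇒  r_B = 3 − 2 = 1

rB=1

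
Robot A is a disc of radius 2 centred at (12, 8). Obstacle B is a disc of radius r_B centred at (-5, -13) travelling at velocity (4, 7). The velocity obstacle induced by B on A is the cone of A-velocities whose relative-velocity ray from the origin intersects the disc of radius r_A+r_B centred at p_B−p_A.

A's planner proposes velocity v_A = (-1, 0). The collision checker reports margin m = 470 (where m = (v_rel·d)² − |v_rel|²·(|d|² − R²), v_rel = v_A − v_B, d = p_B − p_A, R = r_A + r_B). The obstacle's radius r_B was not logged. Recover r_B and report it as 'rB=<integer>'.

m = 470
d = (-17, -21);  v_rel = (-5, -7),  |v_rel|² = 74
v_rel×d = (-5)·(-21) − (-7)·(-17) = -14
since m = R²·74 − (-14)²:  R² = (196 + 470) / 74 = 9
R = √9 = 3  ⇒  r_B = 3 − 2 = 1

rB=1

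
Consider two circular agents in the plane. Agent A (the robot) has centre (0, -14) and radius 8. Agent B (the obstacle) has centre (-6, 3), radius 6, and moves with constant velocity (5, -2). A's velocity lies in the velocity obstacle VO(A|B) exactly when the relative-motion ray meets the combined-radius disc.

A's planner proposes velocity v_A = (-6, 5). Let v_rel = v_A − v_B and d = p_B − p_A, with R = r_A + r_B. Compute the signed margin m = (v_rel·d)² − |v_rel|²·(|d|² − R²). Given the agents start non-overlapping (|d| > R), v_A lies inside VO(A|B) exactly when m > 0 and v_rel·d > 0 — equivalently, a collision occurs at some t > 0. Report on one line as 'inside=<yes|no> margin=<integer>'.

d = (-6, 17),  |d|² = 325;  R = 8+6 = 14,  c = 325−14² = 129
v_rel = (-11, 7),  |v_rel|² = 170;  v_rel·d = (-11)·(-6) + (7)·(17) = 185
170·t² − 370·t + 129 = 0  ⇒  m = 185² − 170·129 = 12295
m = 12295 > 0,  v_rel·d = 185 > 0  ⇒  inside

inside=yes margin=12295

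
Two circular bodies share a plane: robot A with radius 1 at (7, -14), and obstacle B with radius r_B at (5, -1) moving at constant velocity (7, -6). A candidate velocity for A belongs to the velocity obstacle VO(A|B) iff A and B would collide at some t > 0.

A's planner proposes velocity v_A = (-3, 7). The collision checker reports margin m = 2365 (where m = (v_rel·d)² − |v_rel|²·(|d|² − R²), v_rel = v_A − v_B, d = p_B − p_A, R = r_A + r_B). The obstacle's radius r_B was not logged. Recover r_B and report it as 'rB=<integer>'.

m = 2365
d = (-2, 13);  v_rel = (-10, 13),  |v_rel|² = 269
v_rel×d = (-10)·(13) − (13)·(-2) = -104
since m = R²·269 − (-104)²:  R² = (10816 + 2365) / 269 = 49
R = √49 = 7  ⇒  r_B = 7 − 1 = 6

rB=6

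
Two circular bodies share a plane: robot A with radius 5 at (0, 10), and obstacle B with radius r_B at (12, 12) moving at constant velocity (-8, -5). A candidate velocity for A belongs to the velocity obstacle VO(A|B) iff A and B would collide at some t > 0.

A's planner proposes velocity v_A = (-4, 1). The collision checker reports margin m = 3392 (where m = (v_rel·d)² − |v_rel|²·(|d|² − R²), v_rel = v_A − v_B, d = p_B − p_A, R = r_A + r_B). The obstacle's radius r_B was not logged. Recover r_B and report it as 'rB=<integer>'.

m = 3392
d = (12, 2);  v_rel = (4, 6),  |v_rel|² = 52
v_rel×d = (4)·(2) − (6)·(12) = -64
since m = R²·52 − (-64)²:  R² = (4096 + 3392) / 52 = 144
R = √144 = 12  ⇒  r_B = 12 − 5 = 7

rB=7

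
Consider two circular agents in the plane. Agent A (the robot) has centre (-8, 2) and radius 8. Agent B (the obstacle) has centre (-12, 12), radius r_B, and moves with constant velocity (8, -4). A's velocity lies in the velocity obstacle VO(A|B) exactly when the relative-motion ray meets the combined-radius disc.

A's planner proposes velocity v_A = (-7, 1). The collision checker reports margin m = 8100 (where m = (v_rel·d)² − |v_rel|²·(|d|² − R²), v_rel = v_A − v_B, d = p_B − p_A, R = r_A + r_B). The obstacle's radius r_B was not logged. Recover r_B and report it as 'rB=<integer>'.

m = 8100
d = (-4, 10);  v_rel = (-15, 5),  |v_rel|² = 250
v_rel×d = (-15)·(10) − (5)·(-4) = -130
since m = R²·250 − (-130)²:  R² = (16900 + 8100) / 250 = 100
R = √100 = 10  ⇒  r_B = 10 − 8 = 2

rB=2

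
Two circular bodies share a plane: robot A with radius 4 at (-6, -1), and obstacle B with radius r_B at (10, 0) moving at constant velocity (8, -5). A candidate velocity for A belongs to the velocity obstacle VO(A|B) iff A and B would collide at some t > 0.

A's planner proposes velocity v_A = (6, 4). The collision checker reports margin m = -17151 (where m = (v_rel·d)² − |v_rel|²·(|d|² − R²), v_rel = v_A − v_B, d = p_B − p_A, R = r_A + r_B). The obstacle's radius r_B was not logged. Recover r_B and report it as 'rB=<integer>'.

m = -17151
d = (16, 1);  v_rel = (-2, 9),  |v_rel|² = 85
v_rel×d = (-2)·(1) − (9)·(16) = -146
since m = R²·85 − (-146)²:  R² = (21316 + -17151) / 85 = 49
R = √49 = 7  ⇒  r_B = 7 − 4 = 3

rB=3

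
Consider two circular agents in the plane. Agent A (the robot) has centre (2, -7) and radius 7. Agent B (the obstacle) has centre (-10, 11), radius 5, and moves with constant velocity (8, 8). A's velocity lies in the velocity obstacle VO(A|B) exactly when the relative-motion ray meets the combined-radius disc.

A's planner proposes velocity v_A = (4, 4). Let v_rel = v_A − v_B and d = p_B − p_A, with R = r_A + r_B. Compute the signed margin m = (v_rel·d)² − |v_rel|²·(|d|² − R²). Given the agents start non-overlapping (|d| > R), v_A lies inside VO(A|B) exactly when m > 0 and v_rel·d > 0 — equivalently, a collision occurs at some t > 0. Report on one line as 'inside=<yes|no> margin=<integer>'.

d = (-12, 18),  |d|² = 468;  R = 7+5 = 12,  c = 468−12² = 324
v_rel = (-4, -4),  |v_rel|² = 32;  v_rel·d = (-4)·(-12) + (-4)·(18) = -24
32·t² + 48·t + 324 = 0  ⇒  m = (-24)² − 32·324 = -9792
m = -9792 < 0,  v_rel·d = -24 < 0  ⇒  outside

inside=no margin=-9792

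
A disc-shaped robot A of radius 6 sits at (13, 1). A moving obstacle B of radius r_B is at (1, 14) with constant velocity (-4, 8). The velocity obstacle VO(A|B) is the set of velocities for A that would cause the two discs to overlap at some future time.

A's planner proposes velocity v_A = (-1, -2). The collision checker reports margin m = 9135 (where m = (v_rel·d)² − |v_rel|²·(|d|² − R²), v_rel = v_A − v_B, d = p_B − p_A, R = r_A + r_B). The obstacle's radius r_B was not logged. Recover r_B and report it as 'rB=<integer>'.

m = 9135
d = (-12, 13);  v_rel = (3, -10),  |v_rel|² = 109
v_rel×d = (3)·(13) − (-10)·(-12) = -81
since m = R²·109 − (-81)²:  R² = (6561 + 9135) / 109 = 144
R = √144 = 12  ⇒  r_B = 12 − 6 = 6

rB=6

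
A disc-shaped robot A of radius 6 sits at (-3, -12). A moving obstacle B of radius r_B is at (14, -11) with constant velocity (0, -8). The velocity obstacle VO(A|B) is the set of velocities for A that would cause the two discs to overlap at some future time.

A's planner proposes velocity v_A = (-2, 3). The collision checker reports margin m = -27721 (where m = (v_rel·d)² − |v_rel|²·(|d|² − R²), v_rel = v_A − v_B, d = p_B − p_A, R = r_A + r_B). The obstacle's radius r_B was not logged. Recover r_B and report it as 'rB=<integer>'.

m = -27721
d = (17, 1);  v_rel = (-2, 11),  |v_rel|² = 125
v_rel×d = (-2)·(1) − (11)·(17) = -189
since m = R²·125 − (-189)²:  R² = (35721 + -27721) / 125 = 64
R = √64 = 8  ⇒  r_B = 8 − 6 = 2

rB=2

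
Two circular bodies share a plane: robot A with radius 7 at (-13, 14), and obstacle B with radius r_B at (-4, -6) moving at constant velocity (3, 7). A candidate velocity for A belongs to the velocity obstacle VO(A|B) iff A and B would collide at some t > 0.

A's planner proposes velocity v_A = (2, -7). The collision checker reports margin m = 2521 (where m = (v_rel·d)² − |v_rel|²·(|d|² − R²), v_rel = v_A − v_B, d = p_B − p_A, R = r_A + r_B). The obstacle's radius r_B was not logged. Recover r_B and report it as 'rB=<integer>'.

m = 2521
d = (9, -20);  v_rel = (-1, -14),  |v_rel|² = 197
v_rel×d = (-1)·(-20) − (-14)·(9) = 146
since m = R²·197 − 146²:  R² = (21316 + 2521) / 197 = 121
R = √121 = 11  ⇒  r_B = 11 − 7 = 4

rB=4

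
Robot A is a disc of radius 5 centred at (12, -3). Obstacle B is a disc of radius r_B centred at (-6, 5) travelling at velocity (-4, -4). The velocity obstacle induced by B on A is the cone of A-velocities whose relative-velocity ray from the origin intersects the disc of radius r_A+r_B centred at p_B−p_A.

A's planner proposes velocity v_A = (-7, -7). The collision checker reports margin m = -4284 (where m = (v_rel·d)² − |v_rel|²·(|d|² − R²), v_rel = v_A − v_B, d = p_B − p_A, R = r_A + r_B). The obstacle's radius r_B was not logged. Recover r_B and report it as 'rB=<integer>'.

m = -4284
d = (-18, 8);  v_rel = (-3, -3),  |v_rel|² = 18
v_rel×d = (-3)·(8) − (-3)·(-18) = -78
since m = R²·18 − (-78)²:  R² = (6084 + -4284) / 18 = 100
R = √100 = 10  ⇒  r_B = 10 − 5 = 5

rB=5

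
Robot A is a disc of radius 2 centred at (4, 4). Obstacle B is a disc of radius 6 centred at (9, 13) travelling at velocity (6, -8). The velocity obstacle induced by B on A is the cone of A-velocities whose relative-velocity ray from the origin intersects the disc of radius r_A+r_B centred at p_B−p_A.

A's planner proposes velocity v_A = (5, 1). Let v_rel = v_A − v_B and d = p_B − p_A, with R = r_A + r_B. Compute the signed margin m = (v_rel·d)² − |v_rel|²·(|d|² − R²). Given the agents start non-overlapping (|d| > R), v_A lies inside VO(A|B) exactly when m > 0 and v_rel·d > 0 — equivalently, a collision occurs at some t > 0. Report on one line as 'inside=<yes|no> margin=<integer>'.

d = (5, 9),  |d|² = 106;  R = 2+6 = 8,  c = 106−8² = 42
v_rel = (-1, 9),  |v_rel|² = 82;  v_rel·d = (-1)·(5) + (9)·(9) = 76
82·t² − 152·t + 42 = 0  ⇒  m = 76² − 82·42 = 2332
m = 2332 > 0,  v_rel·d = 76 > 0  ⇒  inside

inside=yes margin=2332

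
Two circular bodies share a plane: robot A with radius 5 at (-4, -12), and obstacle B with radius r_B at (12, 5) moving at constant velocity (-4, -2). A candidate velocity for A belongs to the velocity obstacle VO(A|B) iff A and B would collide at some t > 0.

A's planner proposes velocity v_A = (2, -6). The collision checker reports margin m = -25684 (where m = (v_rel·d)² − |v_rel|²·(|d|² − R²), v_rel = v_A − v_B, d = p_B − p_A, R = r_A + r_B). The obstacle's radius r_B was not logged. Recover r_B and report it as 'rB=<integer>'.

m = -25684
d = (16, 17);  v_rel = (6, -4),  |v_rel|² = 52
v_rel×d = (6)·(17) − (-4)·(16) = 166
since m = R²·52 − 166²:  R² = (27556 + -25684) / 52 = 36
R = √36 = 6  ⇒  r_B = 6 − 5 = 1

rB=1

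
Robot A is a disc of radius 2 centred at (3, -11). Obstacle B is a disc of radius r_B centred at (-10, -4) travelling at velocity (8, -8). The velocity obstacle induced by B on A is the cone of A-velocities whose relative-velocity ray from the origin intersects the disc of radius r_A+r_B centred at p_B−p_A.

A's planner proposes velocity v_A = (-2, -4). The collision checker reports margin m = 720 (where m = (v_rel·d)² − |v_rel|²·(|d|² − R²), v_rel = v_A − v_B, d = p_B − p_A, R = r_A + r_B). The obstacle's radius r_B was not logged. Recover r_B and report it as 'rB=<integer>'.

m = 720
d = (-13, 7);  v_rel = (-10, 4),  |v_rel|² = 116
v_rel×d = (-10)·(7) − (4)·(-13) = -18
since m = R²·116 − (-18)²:  R² = (324 + 720) / 116 = 9
R = √9 = 3  ⇒  r_B = 3 − 2 = 1

rB=1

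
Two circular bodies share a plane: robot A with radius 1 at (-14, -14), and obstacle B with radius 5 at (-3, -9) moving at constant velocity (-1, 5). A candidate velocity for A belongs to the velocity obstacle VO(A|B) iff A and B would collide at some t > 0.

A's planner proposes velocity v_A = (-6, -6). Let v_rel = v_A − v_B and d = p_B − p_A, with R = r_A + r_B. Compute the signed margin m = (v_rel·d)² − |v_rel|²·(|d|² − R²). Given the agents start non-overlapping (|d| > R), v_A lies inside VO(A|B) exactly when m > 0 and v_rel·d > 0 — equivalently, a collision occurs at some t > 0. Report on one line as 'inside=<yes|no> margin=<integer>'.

d = (11, 5),  |d|² = 146;  R = 1+5 = 6,  c = 146−6² = 110
v_rel = (-5, -11),  |v_rel|² = 146;  v_rel·d = (-5)·(11) + (-11)·(5) = -110
146·t² + 220·t + 110 = 0  ⇒  m = (-110)² − 146·110 = -3960
m = -3960 < 0,  v_rel·d = -110 < 0  ⇒  outside

inside=no margin=-3960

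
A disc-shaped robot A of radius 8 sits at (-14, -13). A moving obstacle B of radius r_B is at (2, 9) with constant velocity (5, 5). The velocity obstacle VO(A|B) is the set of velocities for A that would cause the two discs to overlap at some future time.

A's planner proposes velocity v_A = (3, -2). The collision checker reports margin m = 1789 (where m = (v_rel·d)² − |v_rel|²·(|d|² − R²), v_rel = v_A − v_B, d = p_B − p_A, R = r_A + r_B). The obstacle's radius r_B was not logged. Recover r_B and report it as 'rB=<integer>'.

m = 1789
d = (16, 22);  v_rel = (-2, -7),  |v_rel|² = 53
v_rel×d = (-2)·(22) − (-7)·(16) = 68
since m = R²·53 − 68²:  R² = (4624 + 1789) / 53 = 121
R = √121 = 11  ⇒  r_B = 11 − 8 = 3

rB=3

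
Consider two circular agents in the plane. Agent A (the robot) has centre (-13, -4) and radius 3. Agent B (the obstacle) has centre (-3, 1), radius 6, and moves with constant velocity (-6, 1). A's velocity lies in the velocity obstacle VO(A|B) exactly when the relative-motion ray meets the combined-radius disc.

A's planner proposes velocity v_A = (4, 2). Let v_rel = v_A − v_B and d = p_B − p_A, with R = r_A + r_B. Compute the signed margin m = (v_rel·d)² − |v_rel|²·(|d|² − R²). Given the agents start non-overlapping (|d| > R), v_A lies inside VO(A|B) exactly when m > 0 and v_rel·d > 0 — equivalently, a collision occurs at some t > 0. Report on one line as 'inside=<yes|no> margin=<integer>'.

d = (10, 5),  |d|² = 125;  R = 3+6 = 9,  c = 125−9² = 44
v_rel = (10, 1),  |v_rel|² = 101;  v_rel·d = (10)·(10) + (1)·(5) = 105
101·t² − 210·t + 44 = 0  ⇒  m = 105² − 101·44 = 6581
m = 6581 > 0,  v_rel·d = 105 > 0  ⇒  inside

inside=yes margin=6581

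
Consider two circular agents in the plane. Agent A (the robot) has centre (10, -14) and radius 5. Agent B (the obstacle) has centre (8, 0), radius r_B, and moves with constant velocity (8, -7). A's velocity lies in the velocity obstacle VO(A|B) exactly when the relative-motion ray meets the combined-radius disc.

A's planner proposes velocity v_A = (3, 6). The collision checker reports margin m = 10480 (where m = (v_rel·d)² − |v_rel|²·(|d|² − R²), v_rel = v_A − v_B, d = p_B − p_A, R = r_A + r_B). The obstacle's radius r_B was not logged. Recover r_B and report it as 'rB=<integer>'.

m = 10480
d = (-2, 14);  v_rel = (-5, 13),  |v_rel|² = 194
v_rel×d = (-5)·(14) − (13)·(-2) = -44
since m = R²·194 − (-44)²:  R² = (1936 + 10480) / 194 = 64
R = √64 = 8  ⇒  r_B = 8 − 5 = 3

rB=3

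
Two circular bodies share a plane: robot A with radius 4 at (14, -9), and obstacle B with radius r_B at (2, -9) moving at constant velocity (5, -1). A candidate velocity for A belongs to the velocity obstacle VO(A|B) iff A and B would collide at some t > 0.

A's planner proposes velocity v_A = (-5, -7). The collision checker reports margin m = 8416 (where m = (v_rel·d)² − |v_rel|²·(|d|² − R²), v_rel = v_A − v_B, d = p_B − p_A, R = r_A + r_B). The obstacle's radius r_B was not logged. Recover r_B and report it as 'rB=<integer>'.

m = 8416
d = (-12, 0);  v_rel = (-10, -6),  |v_rel|² = 136
v_rel×d = (-10)·(0) − (-6)·(-12) = -72
since m = R²·136 − (-72)²:  R² = (5184 + 8416) / 136 = 100
R = √100 = 10  ⇒  r_B = 10 − 4 = 6

rB=6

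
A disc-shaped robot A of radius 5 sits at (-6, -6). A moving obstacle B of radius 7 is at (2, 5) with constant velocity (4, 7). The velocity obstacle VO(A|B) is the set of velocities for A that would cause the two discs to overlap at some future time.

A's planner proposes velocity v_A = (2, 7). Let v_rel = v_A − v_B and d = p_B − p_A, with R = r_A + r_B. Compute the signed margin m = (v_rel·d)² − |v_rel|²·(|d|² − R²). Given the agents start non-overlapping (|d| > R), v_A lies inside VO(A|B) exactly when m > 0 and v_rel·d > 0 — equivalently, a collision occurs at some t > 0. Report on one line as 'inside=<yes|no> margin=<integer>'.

d = (8, 11),  |d|² = 185;  R = 5+7 = 12,  c = 185−12² = 41
v_rel = (-2, 0),  |v_rel|² = 4;  v_rel·d = (-2)·(8) + (0)·(11) = -16
4·t² + 32·t + 41 = 0  ⇒  m = (-16)² − 4·41 = 92
m = 92 > 0,  v_rel·d = -16 < 0  ⇒  outside

inside=no margin=92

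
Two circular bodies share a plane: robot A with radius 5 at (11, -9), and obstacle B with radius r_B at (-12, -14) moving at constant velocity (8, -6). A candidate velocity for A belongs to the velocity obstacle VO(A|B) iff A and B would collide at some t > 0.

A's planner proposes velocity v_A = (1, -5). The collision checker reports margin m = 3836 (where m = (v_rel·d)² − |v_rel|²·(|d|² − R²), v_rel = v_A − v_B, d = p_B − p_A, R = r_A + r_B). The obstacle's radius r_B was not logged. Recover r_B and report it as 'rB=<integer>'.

m = 3836
d = (-23, -5);  v_rel = (-7, 1),  |v_rel|² = 50
v_rel×d = (-7)·(-5) − (1)·(-23) = 58
since m = R²·50 − 58²:  R² = (3364 + 3836) / 50 = 144
R = √144 = 12  ⇒  r_B = 12 − 5 = 7

rB=7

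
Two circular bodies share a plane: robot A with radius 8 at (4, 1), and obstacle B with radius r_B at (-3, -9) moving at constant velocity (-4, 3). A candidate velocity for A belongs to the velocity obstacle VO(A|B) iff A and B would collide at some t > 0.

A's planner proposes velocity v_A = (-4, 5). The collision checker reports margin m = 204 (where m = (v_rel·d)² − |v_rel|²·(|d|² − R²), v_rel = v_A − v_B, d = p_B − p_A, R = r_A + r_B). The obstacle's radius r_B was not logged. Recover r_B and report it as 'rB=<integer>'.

m = 204
d = (-7, -10);  v_rel = (0, 2),  |v_rel|² = 4
v_rel×d = (0)·(-10) − (2)·(-7) = 14
since m = R²·4 − 14²:  R² = (196 + 204) / 4 = 100
R = √100 = 10  ⇒  r_B = 10 − 8 = 2

rB=2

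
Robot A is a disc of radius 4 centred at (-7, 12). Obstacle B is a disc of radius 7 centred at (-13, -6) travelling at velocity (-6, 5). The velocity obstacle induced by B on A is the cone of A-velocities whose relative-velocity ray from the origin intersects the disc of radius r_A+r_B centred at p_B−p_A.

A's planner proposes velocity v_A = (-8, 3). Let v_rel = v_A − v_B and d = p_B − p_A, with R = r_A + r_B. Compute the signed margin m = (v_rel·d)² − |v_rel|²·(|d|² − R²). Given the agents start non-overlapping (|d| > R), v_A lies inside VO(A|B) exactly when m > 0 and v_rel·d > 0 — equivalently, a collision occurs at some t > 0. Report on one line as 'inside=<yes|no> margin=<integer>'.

d = (-6, -18),  |d|² = 360;  R = 4+7 = 11,  c = 360−11² = 239
v_rel = (-2, -2),  |v_rel|² = 8;  v_rel·d = (-2)·(-6) + (-2)·(-18) = 48
8·t² − 96·t + 239 = 0  ⇒  m = 48² − 8·239 = 392
m = 392 > 0,  v_rel·d = 48 > 0  ⇒  inside

inside=yes margin=392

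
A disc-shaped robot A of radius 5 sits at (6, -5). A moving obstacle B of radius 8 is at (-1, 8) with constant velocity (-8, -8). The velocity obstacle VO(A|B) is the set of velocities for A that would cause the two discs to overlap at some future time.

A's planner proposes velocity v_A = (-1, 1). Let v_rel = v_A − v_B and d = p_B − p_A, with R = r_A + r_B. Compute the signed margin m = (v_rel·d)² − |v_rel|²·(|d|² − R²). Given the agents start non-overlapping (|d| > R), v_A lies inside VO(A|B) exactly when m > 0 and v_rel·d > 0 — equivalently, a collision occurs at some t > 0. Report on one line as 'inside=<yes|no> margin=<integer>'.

d = (-7, 13),  |d|² = 218;  R = 5+8 = 13,  c = 218−13² = 49
v_rel = (7, 9),  |v_rel|² = 130;  v_rel·d = (7)·(-7) + (9)·(13) = 68
130·t² − 136·t + 49 = 0  ⇒  m = 68² − 130·49 = -1746
m = -1746 < 0,  v_rel·d = 68 > 0  ⇒  outside

inside=no margin=-1746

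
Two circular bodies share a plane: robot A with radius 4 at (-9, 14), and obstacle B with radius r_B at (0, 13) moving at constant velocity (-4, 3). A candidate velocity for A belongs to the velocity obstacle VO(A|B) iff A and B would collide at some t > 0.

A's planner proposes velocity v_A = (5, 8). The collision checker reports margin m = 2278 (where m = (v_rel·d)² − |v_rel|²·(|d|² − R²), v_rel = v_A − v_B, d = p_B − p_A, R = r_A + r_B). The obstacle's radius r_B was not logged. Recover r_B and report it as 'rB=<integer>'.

m = 2278
d = (9, -1);  v_rel = (9, 5),  |v_rel|² = 106
v_rel×d = (9)·(-1) − (5)·(9) = -54
since m = R²·106 − (-54)²:  R² = (2916 + 2278) / 106 = 49
R = √49 = 7  ⇒  r_B = 7 − 4 = 3

rB=3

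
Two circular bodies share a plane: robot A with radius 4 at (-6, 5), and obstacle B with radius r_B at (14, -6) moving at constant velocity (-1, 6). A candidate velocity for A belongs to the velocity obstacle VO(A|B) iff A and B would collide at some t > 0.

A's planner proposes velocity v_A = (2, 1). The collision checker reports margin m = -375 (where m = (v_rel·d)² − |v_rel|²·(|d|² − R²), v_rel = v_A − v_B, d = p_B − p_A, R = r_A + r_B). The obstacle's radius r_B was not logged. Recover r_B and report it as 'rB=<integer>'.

m = -375
d = (20, -11);  v_rel = (3, -5),  |v_rel|² = 34
v_rel×d = (3)·(-11) − (-5)·(20) = 67
since m = R²·34 − 67²:  R² = (4489 + -375) / 34 = 121
R = √121 = 11  ⇒  r_B = 11 − 4 = 7

rB=7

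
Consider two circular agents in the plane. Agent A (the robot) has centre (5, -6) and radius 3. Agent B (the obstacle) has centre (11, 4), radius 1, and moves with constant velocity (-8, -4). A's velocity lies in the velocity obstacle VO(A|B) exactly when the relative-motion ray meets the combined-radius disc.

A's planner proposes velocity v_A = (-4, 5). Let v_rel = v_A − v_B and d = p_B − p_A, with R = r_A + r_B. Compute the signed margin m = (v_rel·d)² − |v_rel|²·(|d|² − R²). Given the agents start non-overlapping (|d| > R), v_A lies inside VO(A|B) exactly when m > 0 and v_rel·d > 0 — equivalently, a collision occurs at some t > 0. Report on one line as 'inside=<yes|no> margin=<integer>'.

d = (6, 10),  |d|² = 136;  R = 3+1 = 4,  c = 136−4² = 120
v_rel = (4, 9),  |v_rel|² = 97;  v_rel·d = (4)·(6) + (9)·(10) = 114
97·t² − 228·t + 120 = 0  ⇒  m = 114² − 97·120 = 1356
m = 1356 > 0,  v_rel·d = 114 > 0  ⇒  inside

inside=yes margin=1356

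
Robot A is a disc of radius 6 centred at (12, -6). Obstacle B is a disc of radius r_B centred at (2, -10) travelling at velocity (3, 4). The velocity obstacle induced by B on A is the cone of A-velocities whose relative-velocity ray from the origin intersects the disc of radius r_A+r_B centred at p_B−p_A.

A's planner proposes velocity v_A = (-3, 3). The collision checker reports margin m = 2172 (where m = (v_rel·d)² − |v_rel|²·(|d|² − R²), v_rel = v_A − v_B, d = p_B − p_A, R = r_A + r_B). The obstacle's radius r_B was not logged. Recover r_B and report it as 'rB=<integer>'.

m = 2172
d = (-10, -4);  v_rel = (-6, -1),  |v_rel|² = 37
v_rel×d = (-6)·(-4) − (-1)·(-10) = 14
since m = R²·37 − 14²:  R² = (196 + 2172) / 37 = 64
R = √64 = 8  ⇒  r_B = 8 − 6 = 2

rB=2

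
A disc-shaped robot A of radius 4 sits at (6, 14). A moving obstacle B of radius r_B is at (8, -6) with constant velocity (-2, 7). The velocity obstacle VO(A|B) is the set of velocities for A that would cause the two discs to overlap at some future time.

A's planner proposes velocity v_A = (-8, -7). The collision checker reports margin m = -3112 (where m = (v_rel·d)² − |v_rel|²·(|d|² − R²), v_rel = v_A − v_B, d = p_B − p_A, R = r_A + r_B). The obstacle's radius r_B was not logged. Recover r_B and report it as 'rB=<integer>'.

m = -3112
d = (2, -20);  v_rel = (-6, -14),  |v_rel|² = 232
v_rel×d = (-6)·(-20) − (-14)·(2) = 148
since m = R²·232 − 148²:  R² = (21904 + -3112) / 232 = 81
R = √81 = 9  ⇒  r_B = 9 − 4 = 5

rB=5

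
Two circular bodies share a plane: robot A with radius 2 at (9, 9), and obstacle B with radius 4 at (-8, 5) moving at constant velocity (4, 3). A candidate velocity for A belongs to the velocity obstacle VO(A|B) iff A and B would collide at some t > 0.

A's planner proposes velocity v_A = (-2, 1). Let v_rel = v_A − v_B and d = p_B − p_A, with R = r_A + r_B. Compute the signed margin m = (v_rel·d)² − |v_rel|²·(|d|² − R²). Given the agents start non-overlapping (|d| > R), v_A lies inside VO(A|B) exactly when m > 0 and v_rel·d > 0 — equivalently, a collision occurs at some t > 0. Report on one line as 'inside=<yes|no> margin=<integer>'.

d = (-17, -4),  |d|² = 305;  R = 2+4 = 6,  c = 305−6² = 269
v_rel = (-6, -2),  |v_rel|² = 40;  v_rel·d = (-6)·(-17) + (-2)·(-4) = 110
40·t² − 220·t + 269 = 0  ⇒  m = 110² − 40·269 = 1340
m = 1340 > 0,  v_rel·d = 110 > 0  ⇒  inside

inside=yes margin=1340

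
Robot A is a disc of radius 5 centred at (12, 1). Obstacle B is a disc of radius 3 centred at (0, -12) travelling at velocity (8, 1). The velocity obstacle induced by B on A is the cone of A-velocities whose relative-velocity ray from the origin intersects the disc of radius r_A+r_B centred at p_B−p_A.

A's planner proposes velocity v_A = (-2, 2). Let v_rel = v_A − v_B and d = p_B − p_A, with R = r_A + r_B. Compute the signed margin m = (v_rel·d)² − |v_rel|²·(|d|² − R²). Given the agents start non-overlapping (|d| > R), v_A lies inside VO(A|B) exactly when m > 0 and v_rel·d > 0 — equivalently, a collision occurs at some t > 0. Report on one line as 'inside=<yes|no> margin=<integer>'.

d = (-12, -13),  |d|² = 313;  R = 5+3 = 8,  c = 313−8² = 249
v_rel = (-10, 1),  |v_rel|² = 101;  v_rel·d = (-10)·(-12) + (1)·(-13) = 107
101·t² − 214·t + 249 = 0  ⇒  m = 107² − 101·249 = -13700
m = -13700 < 0,  v_rel·d = 107 > 0  ⇒  outside

inside=no margin=-13700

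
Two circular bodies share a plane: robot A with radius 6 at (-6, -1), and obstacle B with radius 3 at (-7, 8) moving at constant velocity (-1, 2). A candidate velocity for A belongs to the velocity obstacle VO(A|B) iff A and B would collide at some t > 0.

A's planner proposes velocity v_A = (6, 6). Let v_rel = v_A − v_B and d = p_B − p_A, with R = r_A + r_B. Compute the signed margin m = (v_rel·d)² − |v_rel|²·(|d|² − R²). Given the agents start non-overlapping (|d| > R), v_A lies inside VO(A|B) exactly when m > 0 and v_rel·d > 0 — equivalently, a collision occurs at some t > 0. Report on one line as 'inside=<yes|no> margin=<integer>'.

d = (-1, 9),  |d|² = 82;  R = 6+3 = 9,  c = 82−9² = 1
v_rel = (7, 4),  |v_rel|² = 65;  v_rel·d = (7)·(-1) + (4)·(9) = 29
65·t² − 58·t + 1 = 0  ⇒  m = 29² − 65·1 = 776
m = 776 > 0,  v_rel·d = 29 > 0  ⇒  inside

inside=yes margin=776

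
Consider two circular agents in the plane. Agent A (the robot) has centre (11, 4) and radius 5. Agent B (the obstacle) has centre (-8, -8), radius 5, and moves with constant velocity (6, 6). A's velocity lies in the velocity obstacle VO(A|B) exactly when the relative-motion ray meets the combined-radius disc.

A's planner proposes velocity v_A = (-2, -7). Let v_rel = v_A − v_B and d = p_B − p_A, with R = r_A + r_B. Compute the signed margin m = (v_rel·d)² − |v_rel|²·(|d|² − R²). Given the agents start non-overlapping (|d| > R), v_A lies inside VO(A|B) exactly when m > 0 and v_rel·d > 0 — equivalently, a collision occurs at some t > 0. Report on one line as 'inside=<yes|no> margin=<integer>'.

d = (-19, -12),  |d|² = 505;  R = 5+5 = 10,  c = 505−10² = 405
v_rel = (-8, -13),  |v_rel|² = 233;  v_rel·d = (-8)·(-19) + (-13)·(-12) = 308
233·t² − 616·t + 405 = 0  ⇒  m = 308² − 233·405 = 499
m = 499 > 0,  v_rel·d = 308 > 0  ⇒  inside

inside=yes margin=499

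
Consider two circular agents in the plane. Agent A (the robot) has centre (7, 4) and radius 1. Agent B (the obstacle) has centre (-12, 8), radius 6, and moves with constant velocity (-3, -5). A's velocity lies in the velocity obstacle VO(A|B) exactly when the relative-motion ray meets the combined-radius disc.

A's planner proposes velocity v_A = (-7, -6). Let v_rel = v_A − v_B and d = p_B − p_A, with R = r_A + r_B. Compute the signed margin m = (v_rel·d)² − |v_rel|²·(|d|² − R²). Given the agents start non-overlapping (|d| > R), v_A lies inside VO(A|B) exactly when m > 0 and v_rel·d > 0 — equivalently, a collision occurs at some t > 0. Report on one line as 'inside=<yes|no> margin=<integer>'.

d = (-19, 4),  |d|² = 377;  R = 1+6 = 7,  c = 377−7² = 328
v_rel = (-4, -1),  |v_rel|² = 17;  v_rel·d = (-4)·(-19) + (-1)·(4) = 72
17·t² − 144·t + 328 = 0  ⇒  m = 72² − 17·328 = -392
m = -392 < 0,  v_rel·d = 72 > 0  ⇒  outside

inside=no margin=-392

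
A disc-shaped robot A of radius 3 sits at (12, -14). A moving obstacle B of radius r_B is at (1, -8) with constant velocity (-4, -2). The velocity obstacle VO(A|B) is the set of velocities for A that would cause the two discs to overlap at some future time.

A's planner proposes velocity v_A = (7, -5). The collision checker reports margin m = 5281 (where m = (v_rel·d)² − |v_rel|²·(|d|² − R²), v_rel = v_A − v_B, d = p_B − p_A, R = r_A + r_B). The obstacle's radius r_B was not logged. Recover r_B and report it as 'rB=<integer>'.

m = 5281
d = (-11, 6);  v_rel = (11, -3),  |v_rel|² = 130
v_rel×d = (11)·(6) − (-3)·(-11) = 33
since m = R²·130 − 33²:  R² = (1089 + 5281) / 130 = 49
R = √49 = 7  ⇒  r_B = 7 − 3 = 4

rB=4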